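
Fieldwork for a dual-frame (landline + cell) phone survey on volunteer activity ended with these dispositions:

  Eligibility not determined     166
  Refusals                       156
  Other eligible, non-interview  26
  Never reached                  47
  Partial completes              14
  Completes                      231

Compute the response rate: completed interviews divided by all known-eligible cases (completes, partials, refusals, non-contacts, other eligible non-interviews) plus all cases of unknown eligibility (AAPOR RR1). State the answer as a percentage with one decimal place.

Numerator: 231
Base: 231 + 14 + 156 + 47 + 26 + 166 = 640
RR1 = 231 / 640 = 0.3609

36.1%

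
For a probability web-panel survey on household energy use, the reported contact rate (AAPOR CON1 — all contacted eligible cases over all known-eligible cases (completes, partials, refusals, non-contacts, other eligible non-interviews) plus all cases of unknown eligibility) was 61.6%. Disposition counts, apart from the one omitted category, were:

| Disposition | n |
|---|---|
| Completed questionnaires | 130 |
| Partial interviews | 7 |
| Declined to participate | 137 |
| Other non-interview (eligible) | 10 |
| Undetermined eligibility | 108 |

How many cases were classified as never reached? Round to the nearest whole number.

69

Num → 130 + 7 + 137 + 10 = 284
CON1 = 284 / D = 0.616
D = 284 / 0.616 = 461.0
Remaining denominator categories sum to 392
never reached = 461.0 − 392 ≈ 69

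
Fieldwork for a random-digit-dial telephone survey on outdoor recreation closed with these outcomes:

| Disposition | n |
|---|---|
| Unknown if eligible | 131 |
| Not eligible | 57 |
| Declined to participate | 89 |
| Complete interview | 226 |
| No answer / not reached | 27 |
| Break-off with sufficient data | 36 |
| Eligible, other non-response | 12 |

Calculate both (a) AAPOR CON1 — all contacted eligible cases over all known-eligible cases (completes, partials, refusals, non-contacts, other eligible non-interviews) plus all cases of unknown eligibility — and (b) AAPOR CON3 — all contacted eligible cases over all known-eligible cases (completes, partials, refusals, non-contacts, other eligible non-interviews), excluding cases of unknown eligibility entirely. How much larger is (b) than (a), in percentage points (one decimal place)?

23.4

Num: 226 + 36 + 89 + 12 = 363
Base: 226 + 36 + 89 + 27 + 12 + 131 = 521
CON1 = 363 / 521 = 0.6967
Base: 226 + 36 + 89 + 27 + 12 = 390
CON3 = 363 / 390 = 0.9308
Difference = 93.08 − 69.67 = 23.41 percentage points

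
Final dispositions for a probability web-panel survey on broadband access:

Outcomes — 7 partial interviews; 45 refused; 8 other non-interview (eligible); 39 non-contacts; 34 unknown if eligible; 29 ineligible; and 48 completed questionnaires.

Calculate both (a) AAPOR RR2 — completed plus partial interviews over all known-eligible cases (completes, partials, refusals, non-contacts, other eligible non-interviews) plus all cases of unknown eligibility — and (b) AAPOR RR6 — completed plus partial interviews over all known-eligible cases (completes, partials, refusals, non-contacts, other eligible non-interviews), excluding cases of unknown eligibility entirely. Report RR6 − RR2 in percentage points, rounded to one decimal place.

Top: 48 + 7 = 55
Base: 48 + 7 + 45 + 39 + 8 + 34 = 181
RR2 = 55 / 181 = 0.3039
Base: 48 + 7 + 45 + 39 + 8 = 147
RR6 = 55 / 147 = 0.3741
Difference = 37.41 − 30.39 = 7.02 percentage points

7.0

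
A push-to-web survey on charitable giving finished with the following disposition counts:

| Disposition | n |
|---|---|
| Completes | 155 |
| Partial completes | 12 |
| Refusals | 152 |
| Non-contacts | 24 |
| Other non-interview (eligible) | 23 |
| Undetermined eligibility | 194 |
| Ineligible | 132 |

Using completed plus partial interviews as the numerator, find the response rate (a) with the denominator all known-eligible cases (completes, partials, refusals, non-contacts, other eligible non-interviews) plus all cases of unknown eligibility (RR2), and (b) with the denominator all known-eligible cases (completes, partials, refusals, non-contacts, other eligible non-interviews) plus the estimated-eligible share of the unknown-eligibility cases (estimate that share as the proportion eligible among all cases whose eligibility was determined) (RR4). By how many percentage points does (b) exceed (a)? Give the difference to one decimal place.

Top: 155 + 12 = 167
Base: 155 + 12 + 152 + 24 + 23 + 194 = 560
RR2 = 167 / 560 = 0.2982
Eligible (known): 155 + 12 + 152 + 24 + 23 = 366
e = 366 / (366 + 132) = 366 / 498 = 0.7349
Eligible share of unknowns: 0.7349 × 194 = 142.57
Base: 366 + 142.57 = 508.57
RR4 = 167 / 508.57 = 0.3284
Difference = 32.84 − 29.82 = 3.02 percentage points

3.0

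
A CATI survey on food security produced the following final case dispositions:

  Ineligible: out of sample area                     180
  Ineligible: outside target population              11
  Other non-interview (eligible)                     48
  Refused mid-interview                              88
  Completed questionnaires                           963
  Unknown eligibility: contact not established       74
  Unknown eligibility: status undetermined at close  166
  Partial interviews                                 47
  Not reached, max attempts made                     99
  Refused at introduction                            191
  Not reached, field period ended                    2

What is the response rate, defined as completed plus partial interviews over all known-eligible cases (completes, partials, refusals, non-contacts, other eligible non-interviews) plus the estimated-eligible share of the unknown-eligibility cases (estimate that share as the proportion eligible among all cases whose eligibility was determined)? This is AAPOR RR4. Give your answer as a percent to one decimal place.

61.2%

Refused = 191 + 88 = 279
Never reached = 2 + 99 = 101
Unknown eligibility = 74 + 166 = 240
Not eligible = 11 + 180 = 191
Top: 963 + 47 = 1010
Known eligible: 963 + 47 + 279 + 101 + 48 = 1438
e = 1438 / (1438 + 191) = 1438 / 1629 = 0.8828
Eligible share of unknowns: 0.8828 × 240 = 211.87
Denom: 1438 + 211.87 = 1649.87
RR4 = 1010 / 1649.87 = 0.6122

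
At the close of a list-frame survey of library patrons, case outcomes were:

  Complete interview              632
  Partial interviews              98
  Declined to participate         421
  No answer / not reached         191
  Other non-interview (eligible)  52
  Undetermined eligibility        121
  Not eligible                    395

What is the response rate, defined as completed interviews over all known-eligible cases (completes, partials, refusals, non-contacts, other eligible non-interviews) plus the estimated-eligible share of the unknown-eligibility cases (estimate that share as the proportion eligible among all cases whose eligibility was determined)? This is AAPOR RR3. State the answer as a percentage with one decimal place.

Numerator = 632
Known eligible = 632 + 98 + 421 + 191 + 52 = 1394
e = 1394 / (1394 + 395) = 1394 / 1789 = 0.7792
Estimated eligible among unknowns = 0.7792 × 121 = 94.28
Base = 1394 + 94.28 = 1488.28
RR3 = 632 / 1488.28 = 0.4247

42.5%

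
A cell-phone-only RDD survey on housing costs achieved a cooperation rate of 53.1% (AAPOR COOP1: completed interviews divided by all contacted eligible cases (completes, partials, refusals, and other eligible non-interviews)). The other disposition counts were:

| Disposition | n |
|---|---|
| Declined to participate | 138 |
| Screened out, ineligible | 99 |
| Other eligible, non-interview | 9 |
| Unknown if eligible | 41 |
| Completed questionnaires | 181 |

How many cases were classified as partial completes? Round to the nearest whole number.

13

COOP1 = 181 / D = 0.531
D = 181 / 0.531 = 340.9
Rest of base = 328
partial completes = 340.9 − 328 ≈ 13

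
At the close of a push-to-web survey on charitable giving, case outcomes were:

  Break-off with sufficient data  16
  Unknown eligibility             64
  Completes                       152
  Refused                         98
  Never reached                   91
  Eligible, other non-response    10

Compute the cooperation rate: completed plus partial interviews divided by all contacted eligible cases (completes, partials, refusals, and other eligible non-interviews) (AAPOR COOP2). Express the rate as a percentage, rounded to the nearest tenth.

60.9%

Numerator → 152 + 16 = 168
Denom → 152 + 16 + 98 + 10 = 276
COOP2 = 168 / 276 = 0.6087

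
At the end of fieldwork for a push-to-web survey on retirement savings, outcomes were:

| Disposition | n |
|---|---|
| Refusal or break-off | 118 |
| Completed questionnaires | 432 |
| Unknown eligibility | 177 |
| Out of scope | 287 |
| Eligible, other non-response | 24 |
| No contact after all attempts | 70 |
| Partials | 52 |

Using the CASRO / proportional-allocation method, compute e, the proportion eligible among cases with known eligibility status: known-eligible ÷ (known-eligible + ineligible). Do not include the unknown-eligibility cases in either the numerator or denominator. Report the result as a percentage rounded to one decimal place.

70.8%

Determined eligible: 432 + 52 + 118 + 70 + 24 = 696
e = 696 / (696 + 287) = 696 / 983 = 0.7080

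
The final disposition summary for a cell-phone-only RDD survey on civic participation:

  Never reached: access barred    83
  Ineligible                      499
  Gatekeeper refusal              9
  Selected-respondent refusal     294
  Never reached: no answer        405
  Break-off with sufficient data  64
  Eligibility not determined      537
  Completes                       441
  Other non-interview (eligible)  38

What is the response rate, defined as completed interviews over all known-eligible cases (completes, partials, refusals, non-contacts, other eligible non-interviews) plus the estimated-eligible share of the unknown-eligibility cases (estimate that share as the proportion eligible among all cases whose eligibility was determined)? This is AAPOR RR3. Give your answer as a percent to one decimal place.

25.6%

Refusal or break-off = 9 + 294 = 303
No answer / not reached = 405 + 83 = 488
Num: 441
Determined eligible: 441 + 64 + 303 + 488 + 38 = 1334
e = 1334 / (1334 + 499) = 1334 / 1833 = 0.7278
Estimated eligible among unknowns: 0.7278 × 537 = 390.83
Denom: 1334 + 390.83 = 1724.83
RR3 = 441 / 1724.83 = 0.2557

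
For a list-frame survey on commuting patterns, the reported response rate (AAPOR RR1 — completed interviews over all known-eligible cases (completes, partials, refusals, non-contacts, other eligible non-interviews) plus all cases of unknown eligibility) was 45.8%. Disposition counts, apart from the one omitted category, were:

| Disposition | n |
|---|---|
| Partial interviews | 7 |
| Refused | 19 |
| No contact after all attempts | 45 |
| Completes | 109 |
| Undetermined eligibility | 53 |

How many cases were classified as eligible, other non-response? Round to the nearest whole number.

5

RR1 = 109 / D = 0.458
D = 109 / 0.458 = 238.0
Other denominator terms total 233
eligible, other non-response = 238.0 − 233 ≈ 5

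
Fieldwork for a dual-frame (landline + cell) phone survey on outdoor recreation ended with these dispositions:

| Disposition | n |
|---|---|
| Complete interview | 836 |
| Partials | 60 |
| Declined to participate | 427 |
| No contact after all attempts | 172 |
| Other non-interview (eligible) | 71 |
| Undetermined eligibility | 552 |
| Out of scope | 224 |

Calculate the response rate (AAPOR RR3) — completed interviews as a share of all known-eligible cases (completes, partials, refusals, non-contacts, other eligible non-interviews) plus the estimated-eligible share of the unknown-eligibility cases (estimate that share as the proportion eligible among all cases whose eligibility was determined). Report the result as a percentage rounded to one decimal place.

40.8%

Top = 836
Known eligible = 836 + 60 + 427 + 172 + 71 = 1566
e = 1566 / (1566 + 224) = 1566 / 1790 = 0.8749
Eligible share of unknowns = 0.8749 × 552 = 482.94
Denom = 1566 + 482.94 = 2048.94
RR3 = 836 / 2048.94 = 0.4080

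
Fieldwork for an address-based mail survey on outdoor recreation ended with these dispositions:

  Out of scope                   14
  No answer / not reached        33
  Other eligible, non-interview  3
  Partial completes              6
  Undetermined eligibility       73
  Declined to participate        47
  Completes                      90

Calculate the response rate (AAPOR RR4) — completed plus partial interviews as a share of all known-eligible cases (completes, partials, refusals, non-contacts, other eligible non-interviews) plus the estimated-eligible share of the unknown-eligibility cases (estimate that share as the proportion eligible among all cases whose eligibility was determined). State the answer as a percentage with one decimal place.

38.9%

Numerator: 90 + 6 = 96
Determined eligible: 90 + 6 + 47 + 33 + 3 = 179
e = 179 / (179 + 14) = 179 / 193 = 0.9275
Eligible share of unknowns: 0.9275 × 73 = 67.71
Denominator: 179 + 67.71 = 246.71
RR4 = 96 / 246.71 = 0.3891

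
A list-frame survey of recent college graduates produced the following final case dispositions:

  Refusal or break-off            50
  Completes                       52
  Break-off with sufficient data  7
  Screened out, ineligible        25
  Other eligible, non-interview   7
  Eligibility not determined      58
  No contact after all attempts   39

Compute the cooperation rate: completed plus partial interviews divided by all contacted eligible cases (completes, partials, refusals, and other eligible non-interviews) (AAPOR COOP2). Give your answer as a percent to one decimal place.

50.9%

Num: 52 + 7 = 59
Denominator: 52 + 7 + 50 + 7 = 116
COOP2 = 59 / 116 = 0.5086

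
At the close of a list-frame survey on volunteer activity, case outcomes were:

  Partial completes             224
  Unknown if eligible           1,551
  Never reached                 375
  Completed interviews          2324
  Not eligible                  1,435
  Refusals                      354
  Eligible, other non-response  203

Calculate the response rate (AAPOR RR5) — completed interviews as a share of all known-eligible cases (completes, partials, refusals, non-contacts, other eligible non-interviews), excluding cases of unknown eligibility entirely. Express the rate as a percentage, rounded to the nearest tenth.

Top: 2324
Denominator: 2324 + 224 + 354 + 375 + 203 = 3480
RR5 = 2324 / 3480 = 0.6678

66.8%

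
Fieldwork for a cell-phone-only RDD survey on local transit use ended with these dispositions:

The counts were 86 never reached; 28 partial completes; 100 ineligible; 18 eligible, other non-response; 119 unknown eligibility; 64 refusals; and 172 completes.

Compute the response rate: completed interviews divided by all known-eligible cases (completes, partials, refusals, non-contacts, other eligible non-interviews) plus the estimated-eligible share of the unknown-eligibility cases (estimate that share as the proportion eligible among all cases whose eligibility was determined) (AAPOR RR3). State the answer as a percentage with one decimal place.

Top: 172
Known eligible: 172 + 28 + 64 + 86 + 18 = 368
e = 368 / (368 + 100) = 368 / 468 = 0.7863
e × U: 0.7863 × 119 = 93.57
Base: 368 + 93.57 = 461.57
RR3 = 172 / 461.57 = 0.3726

37.3%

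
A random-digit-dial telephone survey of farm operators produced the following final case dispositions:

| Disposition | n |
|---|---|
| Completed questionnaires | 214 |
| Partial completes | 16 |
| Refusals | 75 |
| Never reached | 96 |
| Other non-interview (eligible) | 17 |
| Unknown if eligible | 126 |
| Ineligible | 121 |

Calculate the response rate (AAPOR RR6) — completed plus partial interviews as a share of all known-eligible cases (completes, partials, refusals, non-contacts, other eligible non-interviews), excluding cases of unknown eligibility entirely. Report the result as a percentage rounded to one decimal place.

Top = 214 + 16 = 230
Base = 214 + 16 + 75 + 96 + 17 = 418
RR6 = 230 / 418 = 0.5502

55.0%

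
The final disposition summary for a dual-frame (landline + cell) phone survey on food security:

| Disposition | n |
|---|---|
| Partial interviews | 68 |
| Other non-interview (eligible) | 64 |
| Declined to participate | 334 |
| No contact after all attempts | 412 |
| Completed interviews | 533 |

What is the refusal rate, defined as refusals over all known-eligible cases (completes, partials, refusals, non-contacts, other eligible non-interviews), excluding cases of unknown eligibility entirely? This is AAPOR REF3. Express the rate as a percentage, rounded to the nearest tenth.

Top → 334
Denominator → 533 + 68 + 334 + 412 + 64 = 1411
REF3 = 334 / 1411 = 0.2367

23.7%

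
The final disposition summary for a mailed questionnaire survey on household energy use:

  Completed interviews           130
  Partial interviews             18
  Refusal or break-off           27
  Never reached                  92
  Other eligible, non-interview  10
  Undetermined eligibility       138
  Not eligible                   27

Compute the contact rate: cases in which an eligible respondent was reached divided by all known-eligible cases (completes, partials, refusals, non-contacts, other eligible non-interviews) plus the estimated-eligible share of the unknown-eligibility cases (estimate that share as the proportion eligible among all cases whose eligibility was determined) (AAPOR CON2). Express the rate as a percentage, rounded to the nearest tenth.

Num → 130 + 18 + 27 + 10 = 185
Known eligible → 130 + 18 + 27 + 92 + 10 = 277
e = 277 / (277 + 27) = 277 / 304 = 0.9112
Eligible share of unknowns → 0.9112 × 138 = 125.75
Denominator → 277 + 125.75 = 402.75
CON2 = 185 / 402.75 = 0.4593

45.9%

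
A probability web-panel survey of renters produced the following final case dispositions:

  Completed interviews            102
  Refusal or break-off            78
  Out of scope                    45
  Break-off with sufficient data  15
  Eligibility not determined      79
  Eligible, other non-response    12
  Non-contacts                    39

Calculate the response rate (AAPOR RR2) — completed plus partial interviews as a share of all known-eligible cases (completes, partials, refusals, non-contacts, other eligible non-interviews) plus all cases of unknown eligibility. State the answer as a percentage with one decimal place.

36.0%

Top = 102 + 15 = 117
Denominator = 102 + 15 + 78 + 39 + 12 + 79 = 325
RR2 = 117 / 325 = 0.3600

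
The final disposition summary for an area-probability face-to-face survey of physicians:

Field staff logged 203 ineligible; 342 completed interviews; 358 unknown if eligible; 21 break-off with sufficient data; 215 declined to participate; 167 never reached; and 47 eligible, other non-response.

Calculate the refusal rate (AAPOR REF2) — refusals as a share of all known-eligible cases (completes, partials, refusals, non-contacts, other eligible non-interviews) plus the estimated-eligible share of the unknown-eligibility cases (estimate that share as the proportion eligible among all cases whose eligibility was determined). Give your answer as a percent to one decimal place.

20.0%

Numerator = 215
Determined eligible = 342 + 21 + 215 + 167 + 47 = 792
e = 792 / (792 + 203) = 792 / 995 = 0.7960
Estimated eligible among unknowns = 0.7960 × 358 = 284.97
Denom = 792 + 284.97 = 1076.97
REF2 = 215 / 1076.97 = 0.1996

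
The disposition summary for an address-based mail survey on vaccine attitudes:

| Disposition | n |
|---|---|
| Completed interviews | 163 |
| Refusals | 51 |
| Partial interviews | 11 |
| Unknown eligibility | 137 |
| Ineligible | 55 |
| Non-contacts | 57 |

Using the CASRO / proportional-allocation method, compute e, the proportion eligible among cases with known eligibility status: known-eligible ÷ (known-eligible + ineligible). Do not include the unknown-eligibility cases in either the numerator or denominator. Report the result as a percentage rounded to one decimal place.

83.7%

Known eligible: 163 + 11 + 51 + 57 = 282
e = 282 / (282 + 55) = 282 / 337 = 0.8368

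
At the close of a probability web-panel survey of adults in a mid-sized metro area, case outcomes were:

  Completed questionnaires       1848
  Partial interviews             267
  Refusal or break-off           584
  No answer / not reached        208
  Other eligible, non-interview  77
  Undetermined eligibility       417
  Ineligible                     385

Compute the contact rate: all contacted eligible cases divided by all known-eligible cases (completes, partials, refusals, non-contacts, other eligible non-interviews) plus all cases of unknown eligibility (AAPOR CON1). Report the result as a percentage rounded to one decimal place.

81.6%

Numerator = 1848 + 267 + 584 + 77 = 2776
Denom = 1848 + 267 + 584 + 208 + 77 + 417 = 3401
CON1 = 2776 / 3401 = 0.8162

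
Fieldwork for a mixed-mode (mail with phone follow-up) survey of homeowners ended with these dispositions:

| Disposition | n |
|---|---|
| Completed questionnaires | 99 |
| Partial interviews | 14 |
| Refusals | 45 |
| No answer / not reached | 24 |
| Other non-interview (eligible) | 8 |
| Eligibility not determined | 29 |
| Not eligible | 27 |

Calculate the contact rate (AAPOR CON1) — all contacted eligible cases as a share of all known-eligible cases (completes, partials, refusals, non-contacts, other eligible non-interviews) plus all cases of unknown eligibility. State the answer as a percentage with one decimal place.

75.8%

Numerator: 99 + 14 + 45 + 8 = 166
Base: 99 + 14 + 45 + 24 + 8 + 29 = 219
CON1 = 166 / 219 = 0.7580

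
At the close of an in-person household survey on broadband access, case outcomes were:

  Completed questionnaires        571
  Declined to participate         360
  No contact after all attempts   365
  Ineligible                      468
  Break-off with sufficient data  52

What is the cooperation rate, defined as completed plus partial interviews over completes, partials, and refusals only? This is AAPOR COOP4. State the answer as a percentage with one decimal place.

Top = 571 + 52 = 623
Denominator = 571 + 52 + 360 = 983
COOP4 = 623 / 983 = 0.6338

63.4%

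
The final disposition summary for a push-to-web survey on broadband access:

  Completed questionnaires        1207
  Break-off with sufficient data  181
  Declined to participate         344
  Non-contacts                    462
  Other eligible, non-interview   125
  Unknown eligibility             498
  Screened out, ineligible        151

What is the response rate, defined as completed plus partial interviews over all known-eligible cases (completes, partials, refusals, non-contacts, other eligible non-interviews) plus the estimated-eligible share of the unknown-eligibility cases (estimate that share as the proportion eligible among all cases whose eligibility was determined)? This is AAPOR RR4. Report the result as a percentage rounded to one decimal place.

49.8%

Numerator = 1207 + 181 = 1388
Eligible (known) = 1207 + 181 + 344 + 462 + 125 = 2319
e = 2319 / (2319 + 151) = 2319 / 2470 = 0.9389
Estimated eligible among unknowns = 0.9389 × 498 = 467.57
Denom = 2319 + 467.57 = 2786.57
RR4 = 1388 / 2786.57 = 0.4981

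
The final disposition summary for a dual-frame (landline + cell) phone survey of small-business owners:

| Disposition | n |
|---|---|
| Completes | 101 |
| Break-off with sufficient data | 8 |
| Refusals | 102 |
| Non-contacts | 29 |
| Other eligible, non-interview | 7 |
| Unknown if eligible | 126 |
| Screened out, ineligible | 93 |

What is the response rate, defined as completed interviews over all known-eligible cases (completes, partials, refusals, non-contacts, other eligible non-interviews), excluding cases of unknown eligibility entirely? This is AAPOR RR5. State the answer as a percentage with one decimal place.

40.9%

Top = 101
Denom = 101 + 8 + 102 + 29 + 7 = 247
RR5 = 101 / 247 = 0.4089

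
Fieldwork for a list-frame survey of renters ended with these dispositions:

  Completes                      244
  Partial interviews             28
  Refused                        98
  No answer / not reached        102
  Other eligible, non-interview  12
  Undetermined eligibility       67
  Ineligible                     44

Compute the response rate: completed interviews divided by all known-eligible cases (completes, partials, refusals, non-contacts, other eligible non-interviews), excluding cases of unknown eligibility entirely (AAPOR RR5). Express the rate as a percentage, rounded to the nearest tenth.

Top: 244
Denom: 244 + 28 + 98 + 102 + 12 = 484
RR5 = 244 / 484 = 0.5041

50.4%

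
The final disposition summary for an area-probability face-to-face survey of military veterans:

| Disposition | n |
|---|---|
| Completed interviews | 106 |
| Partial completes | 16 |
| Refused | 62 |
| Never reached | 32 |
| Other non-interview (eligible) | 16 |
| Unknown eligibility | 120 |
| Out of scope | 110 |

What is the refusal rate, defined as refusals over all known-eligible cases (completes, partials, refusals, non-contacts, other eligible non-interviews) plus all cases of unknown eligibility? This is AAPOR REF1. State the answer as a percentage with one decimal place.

Top: 62
Base: 106 + 16 + 62 + 32 + 16 + 120 = 352
REF1 = 62 / 352 = 0.1761

17.6%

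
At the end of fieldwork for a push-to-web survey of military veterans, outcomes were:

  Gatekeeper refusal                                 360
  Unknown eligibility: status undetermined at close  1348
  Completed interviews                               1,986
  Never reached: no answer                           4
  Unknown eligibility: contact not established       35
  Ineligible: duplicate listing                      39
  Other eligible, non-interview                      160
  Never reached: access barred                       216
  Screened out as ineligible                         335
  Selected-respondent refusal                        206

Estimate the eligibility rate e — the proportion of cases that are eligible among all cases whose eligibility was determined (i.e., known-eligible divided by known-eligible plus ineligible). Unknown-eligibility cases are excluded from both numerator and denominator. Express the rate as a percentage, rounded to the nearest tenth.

88.7%

Refused = 360 + 206 = 566
Non-contacts = 4 + 216 = 220
Eligibility not determined = 35 + 1348 = 1383
Not eligible = 335 + 39 = 374
Eligible (known): 1986 + 566 + 220 + 160 = 2932
e = 2932 / (2932 + 374) = 2932 / 3306 = 0.8869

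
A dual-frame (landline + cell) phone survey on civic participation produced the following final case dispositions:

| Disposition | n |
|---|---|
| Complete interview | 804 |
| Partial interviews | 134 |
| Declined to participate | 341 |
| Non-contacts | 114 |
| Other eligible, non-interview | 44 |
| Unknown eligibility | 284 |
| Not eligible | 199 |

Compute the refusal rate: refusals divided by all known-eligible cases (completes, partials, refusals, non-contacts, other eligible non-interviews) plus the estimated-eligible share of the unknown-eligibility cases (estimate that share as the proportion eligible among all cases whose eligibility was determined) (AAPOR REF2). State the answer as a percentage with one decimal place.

Numerator: 341
Eligible (known): 804 + 134 + 341 + 114 + 44 = 1437
e = 1437 / (1437 + 199) = 1437 / 1636 = 0.8784
Eligible share of unknowns: 0.8784 × 284 = 249.47
Base: 1437 + 249.47 = 1686.47
REF2 = 341 / 1686.47 = 0.2022

20.2%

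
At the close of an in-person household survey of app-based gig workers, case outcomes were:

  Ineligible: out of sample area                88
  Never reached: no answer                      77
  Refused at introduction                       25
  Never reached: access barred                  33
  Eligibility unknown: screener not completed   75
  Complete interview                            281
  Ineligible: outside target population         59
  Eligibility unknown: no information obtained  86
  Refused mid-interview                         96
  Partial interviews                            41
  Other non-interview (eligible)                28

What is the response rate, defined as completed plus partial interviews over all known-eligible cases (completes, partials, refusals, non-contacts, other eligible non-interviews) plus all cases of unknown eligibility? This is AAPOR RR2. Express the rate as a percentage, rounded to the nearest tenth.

43.4%

Refusal or break-off = 25 + 96 = 121
No answer / not reached = 77 + 33 = 110
Undetermined eligibility = 75 + 86 = 161
Screened out, ineligible = 59 + 88 = 147
Top: 281 + 41 = 322
Denominator: 281 + 41 + 121 + 110 + 28 + 161 = 742
RR2 = 322 / 742 = 0.4340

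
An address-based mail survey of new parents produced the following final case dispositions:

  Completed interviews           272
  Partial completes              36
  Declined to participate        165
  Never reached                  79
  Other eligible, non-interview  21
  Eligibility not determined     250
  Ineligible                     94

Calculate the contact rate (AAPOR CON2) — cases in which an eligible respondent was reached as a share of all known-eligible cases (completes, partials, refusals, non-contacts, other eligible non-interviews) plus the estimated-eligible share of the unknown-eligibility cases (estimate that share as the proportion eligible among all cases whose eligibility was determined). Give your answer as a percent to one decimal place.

62.7%

Numerator: 272 + 36 + 165 + 21 = 494
Known eligible: 272 + 36 + 165 + 79 + 21 = 573
e = 573 / (573 + 94) = 573 / 667 = 0.8591
Eligible share of unknowns: 0.8591 × 250 = 214.78
Denom: 573 + 214.78 = 787.78
CON2 = 494 / 787.78 = 0.6271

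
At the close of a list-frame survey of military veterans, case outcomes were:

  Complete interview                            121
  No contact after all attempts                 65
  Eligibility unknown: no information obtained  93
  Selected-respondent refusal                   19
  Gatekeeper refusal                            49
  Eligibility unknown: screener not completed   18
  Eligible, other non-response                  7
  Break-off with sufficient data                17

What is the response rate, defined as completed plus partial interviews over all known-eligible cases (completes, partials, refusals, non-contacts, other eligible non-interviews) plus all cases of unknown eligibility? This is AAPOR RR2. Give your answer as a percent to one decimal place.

35.5%

Refused = 49 + 19 = 68
Unknown eligibility = 18 + 93 = 111
Numerator: 121 + 17 = 138
Denominator: 121 + 17 + 68 + 65 + 7 + 111 = 389
RR2 = 138 / 389 = 0.3548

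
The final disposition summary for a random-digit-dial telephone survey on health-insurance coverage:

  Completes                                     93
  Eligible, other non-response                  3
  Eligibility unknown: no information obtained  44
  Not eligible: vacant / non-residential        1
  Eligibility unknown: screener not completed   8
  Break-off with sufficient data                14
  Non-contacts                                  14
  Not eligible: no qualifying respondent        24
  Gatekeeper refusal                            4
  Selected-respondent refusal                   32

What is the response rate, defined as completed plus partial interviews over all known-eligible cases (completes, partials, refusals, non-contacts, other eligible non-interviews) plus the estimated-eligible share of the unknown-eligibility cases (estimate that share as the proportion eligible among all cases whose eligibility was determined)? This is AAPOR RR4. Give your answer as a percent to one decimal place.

52.2%

Refusals = 4 + 32 = 36
Unknown if eligible = 8 + 44 = 52
Screened out, ineligible = 24 + 1 = 25
Top → 93 + 14 = 107
Eligible (known) → 93 + 14 + 36 + 14 + 3 = 160
e = 160 / (160 + 25) = 160 / 185 = 0.8649
e × U → 0.8649 × 52 = 44.97
Base → 160 + 44.97 = 204.97
RR4 = 107 / 204.97 = 0.5220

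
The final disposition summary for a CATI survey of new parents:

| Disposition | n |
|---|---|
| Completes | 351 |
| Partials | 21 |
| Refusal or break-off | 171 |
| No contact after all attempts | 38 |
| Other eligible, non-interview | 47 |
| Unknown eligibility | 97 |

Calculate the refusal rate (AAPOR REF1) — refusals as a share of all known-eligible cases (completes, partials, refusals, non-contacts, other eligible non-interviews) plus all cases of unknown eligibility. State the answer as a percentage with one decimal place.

Numerator → 171
Base → 351 + 21 + 171 + 38 + 47 + 97 = 725
REF1 = 171 / 725 = 0.2359

23.6%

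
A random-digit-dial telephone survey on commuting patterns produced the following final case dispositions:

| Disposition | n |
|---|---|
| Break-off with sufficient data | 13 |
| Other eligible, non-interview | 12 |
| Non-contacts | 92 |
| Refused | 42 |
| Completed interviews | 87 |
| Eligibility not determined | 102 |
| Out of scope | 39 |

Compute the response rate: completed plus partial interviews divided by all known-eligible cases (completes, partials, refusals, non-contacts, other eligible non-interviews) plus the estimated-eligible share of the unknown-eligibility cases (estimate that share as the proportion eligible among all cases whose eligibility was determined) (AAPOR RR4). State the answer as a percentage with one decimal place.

29.9%

Num → 87 + 13 = 100
Determined eligible → 87 + 13 + 42 + 92 + 12 = 246
e = 246 / (246 + 39) = 246 / 285 = 0.8632
e × U → 0.8632 × 102 = 88.05
Denom → 246 + 88.05 = 334.05
RR4 = 100 / 334.05 = 0.2994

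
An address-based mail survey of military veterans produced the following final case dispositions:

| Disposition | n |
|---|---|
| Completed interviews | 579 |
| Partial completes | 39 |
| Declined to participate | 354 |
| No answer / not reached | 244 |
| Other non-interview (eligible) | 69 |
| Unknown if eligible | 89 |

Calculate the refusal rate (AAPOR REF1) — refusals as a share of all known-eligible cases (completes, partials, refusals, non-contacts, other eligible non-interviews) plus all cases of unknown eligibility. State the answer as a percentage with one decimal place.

Top → 354
Base → 579 + 39 + 354 + 244 + 69 + 89 = 1374
REF1 = 354 / 1374 = 0.2576

25.8%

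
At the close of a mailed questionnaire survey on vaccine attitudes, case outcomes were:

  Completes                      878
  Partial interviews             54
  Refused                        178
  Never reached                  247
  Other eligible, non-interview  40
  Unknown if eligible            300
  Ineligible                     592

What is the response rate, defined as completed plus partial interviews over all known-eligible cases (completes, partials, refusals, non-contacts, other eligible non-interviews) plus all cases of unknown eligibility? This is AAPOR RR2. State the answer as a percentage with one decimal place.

Numerator → 878 + 54 = 932
Denominator → 878 + 54 + 178 + 247 + 40 + 300 = 1697
RR2 = 932 / 1697 = 0.5492

54.9%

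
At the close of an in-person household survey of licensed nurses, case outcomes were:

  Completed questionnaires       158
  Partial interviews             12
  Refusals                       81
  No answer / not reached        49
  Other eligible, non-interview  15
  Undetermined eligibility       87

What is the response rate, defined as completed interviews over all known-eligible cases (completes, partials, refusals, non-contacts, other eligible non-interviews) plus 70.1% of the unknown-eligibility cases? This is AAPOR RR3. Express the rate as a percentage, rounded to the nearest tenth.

Top → 158
Determined eligible → 158 + 12 + 81 + 49 + 15 = 315
e × U → 0.7010 × 87 = 60.99
Denominator → 315 + 60.99 = 375.99
RR3 = 158 / 375.99 = 0.4202

42.0%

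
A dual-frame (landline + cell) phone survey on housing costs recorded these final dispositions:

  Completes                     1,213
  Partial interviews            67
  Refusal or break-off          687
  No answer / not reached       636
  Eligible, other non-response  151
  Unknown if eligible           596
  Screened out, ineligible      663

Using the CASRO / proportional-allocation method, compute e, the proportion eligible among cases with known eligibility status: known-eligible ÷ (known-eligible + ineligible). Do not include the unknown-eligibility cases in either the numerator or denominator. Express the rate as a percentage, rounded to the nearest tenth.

80.6%

Known eligible → 1213 + 67 + 687 + 636 + 151 = 2754
e = 2754 / (2754 + 663) = 2754 / 3417 = 0.8060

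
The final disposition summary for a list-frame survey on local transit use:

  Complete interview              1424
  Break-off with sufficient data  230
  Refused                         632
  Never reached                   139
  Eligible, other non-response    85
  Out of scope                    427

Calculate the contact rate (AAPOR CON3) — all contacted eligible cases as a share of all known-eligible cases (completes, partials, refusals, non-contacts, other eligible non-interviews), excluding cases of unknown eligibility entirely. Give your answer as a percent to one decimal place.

Numerator: 1424 + 230 + 632 + 85 = 2371
Denominator: 1424 + 230 + 632 + 139 + 85 = 2510
CON3 = 2371 / 2510 = 0.9446

94.5%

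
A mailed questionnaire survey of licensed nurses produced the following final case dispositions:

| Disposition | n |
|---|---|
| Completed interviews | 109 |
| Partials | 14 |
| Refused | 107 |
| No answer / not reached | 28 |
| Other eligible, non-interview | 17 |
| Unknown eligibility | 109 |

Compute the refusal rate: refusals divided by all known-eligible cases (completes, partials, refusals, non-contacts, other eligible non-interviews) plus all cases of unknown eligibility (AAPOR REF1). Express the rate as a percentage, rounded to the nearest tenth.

27.9%

Num: 107
Denominator: 109 + 14 + 107 + 28 + 17 + 109 = 384
REF1 = 107 / 384 = 0.2786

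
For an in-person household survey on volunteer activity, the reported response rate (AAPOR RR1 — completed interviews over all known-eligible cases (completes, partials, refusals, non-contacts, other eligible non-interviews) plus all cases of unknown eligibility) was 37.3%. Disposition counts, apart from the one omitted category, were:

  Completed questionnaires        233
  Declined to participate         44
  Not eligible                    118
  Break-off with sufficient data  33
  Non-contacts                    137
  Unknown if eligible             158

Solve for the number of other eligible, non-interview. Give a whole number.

20

RR1 = 233 / D = 0.373
D = 233 / 0.373 = 624.7
Remaining denominator categories sum to 605
other eligible, non-interview = 624.7 − 605 ≈ 20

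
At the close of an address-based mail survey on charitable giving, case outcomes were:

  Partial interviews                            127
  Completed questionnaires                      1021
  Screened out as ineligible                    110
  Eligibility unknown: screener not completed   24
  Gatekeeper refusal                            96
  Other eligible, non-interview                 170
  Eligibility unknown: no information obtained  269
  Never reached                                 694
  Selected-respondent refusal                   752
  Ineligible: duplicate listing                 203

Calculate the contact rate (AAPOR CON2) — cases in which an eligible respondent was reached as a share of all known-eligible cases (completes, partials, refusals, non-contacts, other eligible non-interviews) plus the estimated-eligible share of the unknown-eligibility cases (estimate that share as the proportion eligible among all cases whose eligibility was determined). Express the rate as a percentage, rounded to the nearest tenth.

69.3%

Refusal or break-off = 96 + 752 = 848
Undetermined eligibility = 24 + 269 = 293
Not eligible = 110 + 203 = 313
Num = 1021 + 127 + 848 + 170 = 2166
Eligible (known) = 1021 + 127 + 848 + 694 + 170 = 2860
e = 2860 / (2860 + 313) = 2860 / 3173 = 0.9014
Estimated eligible among unknowns = 0.9014 × 293 = 264.11
Denom = 2860 + 264.11 = 3124.11
CON2 = 2166 / 3124.11 = 0.6933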